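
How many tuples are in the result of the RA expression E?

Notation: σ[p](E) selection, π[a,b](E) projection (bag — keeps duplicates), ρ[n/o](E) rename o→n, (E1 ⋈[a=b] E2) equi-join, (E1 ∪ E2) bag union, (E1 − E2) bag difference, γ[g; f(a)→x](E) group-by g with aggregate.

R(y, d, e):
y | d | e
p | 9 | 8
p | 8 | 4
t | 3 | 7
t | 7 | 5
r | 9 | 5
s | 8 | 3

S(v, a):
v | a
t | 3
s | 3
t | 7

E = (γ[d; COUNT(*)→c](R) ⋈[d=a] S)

Stepwise |·|:
  R → 6
  γ[d; COUNT(*)→c](R) → 4
  S → 3
  (γ[d; COUNT(*)→c](R) ⋈[d=a] S) → 3

|E| = 3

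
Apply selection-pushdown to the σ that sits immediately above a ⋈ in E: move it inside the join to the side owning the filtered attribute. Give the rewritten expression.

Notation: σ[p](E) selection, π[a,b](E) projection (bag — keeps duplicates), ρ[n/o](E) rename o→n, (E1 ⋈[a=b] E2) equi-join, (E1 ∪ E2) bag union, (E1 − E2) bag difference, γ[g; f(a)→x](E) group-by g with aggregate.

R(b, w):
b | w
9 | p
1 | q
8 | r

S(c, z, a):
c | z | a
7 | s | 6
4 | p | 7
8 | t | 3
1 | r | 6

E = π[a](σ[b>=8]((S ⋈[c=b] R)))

σ filters on b, owned by the right side.
E' = π[a]((S ⋈[c=b] σ[b>=8](R)))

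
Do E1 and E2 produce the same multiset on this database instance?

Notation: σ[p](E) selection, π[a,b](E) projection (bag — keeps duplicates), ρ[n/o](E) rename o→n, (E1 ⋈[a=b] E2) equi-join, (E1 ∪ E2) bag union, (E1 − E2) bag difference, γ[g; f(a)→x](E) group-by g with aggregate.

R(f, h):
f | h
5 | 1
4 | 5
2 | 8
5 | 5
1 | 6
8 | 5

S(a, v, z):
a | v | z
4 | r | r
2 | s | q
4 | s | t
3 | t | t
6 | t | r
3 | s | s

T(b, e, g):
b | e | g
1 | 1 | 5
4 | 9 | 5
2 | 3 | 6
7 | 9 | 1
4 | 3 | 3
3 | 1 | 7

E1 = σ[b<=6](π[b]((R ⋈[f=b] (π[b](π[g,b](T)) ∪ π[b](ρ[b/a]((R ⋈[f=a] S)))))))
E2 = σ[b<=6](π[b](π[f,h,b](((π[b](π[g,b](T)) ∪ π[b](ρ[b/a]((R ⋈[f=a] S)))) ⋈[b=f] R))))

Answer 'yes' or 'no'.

E1 row counts bottom-up:
  R → 6
  T → 6
  π[g,b](T) → 6
  π[b](π[g,b](T)) → 6
  R → 6
  S → 6
  (R ⋈[f=a] S) → 3
  ρ[b/a]((R ⋈[f=a] S)) → 3
  π[b](ρ[b/a]((R ⋈[f=a] S))) → 3
  (π[b](π[g,b](T)) ∪ π[b](ρ[b/a]((R ⋈[f=a] S)))) → 9
  (R ⋈[f=b] (π[b](π[g,b](T)) ∪ π[b](ρ[b/a]((R ⋈[f=a] S))))) → 7
  π[b]((R ⋈[f=b] (π[b](π[g,b](T)) ∪ π[b](ρ[b/a]((R ⋈[f=a] S)))))) → 7
  σ[b<=6](π[b]((R ⋈[f=b] (π[b](π[g,b](T)) ∪ π[b](ρ[b/a]((R ⋈[f=a] S))))))) → 7
E2 row counts bottom-up:
  T → 6
  π[g,b](T) → 6
  π[b](π[g,b](T)) → 6
  R → 6
  S → 6
  (R ⋈[f=a] S) → 3
  ρ[b/a]((R ⋈[f=a] S)) → 3
  π[b](ρ[b/a]((R ⋈[f=a] S))) → 3
  (π[b](π[g,b](T)) ∪ π[b](ρ[b/a]((R ⋈[f=a] S)))) → 9
  R → 6
  ((π[b](π[g,b](T)) ∪ π[b](ρ[b/a]((R ⋈[f=a] S)))) ⋈[b=f] R) → 7
  π[f,h,b](((π[b](π[g,b](T)) ∪ π[b](ρ[b/a]((R ⋈[f=a] S)))) ⋈[b=f] R)) → 7
  π[b](π[f,h,b](((π[b](π[g,b](T)) ∪ π[b](ρ[b/a]((R ⋈[f=a] S)))) ⋈[b=f] R))) → 7
  σ[b<=6](π[b](π[f,h,b](((π[b](π[g,b](T)) ∪ π[b](ρ[b/a]((R ⋈[f=a] S)))) ⋈[b=f] R)))) → 7

E1 and E2 produce the same multiset:
b
1
2
2
4
4
4
4

yes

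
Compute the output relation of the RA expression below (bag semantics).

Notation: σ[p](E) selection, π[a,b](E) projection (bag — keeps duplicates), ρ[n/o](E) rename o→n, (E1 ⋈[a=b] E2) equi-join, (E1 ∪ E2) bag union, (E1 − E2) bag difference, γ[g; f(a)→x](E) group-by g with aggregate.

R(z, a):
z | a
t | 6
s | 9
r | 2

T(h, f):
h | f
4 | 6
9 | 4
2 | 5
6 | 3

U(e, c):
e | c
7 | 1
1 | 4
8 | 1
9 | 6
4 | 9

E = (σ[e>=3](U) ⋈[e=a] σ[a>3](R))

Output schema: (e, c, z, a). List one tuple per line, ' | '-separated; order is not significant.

Row counts bottom-up:
  U → 5
  σ[e>=3](U) → 4
  R → 3
  σ[a>3](R) → 2
  (σ[e>=3](U) ⋈[e=a] σ[a>3](R)) → 1

== RESULT ==
e | c | z | a
9 | 6 | s | 9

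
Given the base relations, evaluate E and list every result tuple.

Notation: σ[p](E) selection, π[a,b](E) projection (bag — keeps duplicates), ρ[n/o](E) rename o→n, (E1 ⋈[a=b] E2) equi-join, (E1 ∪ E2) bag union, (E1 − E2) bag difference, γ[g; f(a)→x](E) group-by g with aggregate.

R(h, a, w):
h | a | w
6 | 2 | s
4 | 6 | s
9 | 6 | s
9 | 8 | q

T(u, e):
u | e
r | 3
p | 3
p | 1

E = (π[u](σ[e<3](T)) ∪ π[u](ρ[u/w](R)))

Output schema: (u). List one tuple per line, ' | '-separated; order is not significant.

Per-node cardinality:
  T → 3
  σ[e<3](T) → 1
  π[u](σ[e<3](T)) → 1
  R → 4
  ρ[u/w](R) → 4
  π[u](ρ[u/w](R)) → 4
  (π[u](σ[e<3](T)) ∪ π[u](ρ[u/w](R))) → 5

== RESULT ==
u
p
q
s
s
s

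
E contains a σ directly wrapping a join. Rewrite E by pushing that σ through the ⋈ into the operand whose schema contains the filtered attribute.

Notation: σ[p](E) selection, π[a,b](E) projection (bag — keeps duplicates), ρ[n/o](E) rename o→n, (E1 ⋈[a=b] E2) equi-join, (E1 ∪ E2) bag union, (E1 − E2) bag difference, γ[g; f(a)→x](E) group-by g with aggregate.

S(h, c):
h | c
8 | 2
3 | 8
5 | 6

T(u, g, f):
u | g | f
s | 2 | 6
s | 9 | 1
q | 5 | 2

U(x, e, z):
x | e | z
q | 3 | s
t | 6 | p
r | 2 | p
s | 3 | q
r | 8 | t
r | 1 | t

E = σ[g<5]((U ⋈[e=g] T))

σ filters on g, owned by the right side.
E' = (U ⋈[e=g] σ[g<5](T))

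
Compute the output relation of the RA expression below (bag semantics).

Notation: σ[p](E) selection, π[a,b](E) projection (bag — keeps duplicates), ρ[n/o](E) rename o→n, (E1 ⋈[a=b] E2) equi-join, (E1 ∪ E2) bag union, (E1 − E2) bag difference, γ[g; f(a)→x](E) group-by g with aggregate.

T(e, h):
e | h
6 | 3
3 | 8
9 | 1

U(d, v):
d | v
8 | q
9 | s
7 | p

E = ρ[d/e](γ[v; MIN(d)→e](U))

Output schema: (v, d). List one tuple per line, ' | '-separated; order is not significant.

Subexpression sizes:
  U → 3
  γ[v; MIN(d)→e](U) → 3
  ρ[d/e](γ[v; MIN(d)→e](U)) → 3

== RESULT ==
v | d
p | 7
q | 8
s | 9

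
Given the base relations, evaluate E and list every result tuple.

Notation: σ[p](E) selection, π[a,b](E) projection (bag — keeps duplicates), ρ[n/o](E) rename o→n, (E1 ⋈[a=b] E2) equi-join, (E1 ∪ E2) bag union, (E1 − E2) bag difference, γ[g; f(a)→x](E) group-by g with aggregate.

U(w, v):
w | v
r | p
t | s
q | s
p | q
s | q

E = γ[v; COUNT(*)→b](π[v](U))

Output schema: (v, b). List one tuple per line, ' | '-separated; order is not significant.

Stepwise |·|:
  U → 5
  π[v](U) → 5
  γ[v; COUNT(*)→b](π[v](U)) → 3

== RESULT ==
v | b
p | 1
q | 2
s | 2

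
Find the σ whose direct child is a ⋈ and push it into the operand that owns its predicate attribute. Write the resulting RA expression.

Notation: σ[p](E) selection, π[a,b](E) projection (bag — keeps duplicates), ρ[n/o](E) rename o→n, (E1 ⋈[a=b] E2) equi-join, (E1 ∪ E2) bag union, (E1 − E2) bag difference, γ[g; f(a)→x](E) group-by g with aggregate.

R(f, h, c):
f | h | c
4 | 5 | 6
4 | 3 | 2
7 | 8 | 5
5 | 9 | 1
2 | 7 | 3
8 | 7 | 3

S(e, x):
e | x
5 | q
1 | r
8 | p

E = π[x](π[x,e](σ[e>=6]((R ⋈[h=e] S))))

σ filters on e, owned by the right side.
E' = π[x](π[x,e]((R ⋈[h=e] σ[e>=6](S))))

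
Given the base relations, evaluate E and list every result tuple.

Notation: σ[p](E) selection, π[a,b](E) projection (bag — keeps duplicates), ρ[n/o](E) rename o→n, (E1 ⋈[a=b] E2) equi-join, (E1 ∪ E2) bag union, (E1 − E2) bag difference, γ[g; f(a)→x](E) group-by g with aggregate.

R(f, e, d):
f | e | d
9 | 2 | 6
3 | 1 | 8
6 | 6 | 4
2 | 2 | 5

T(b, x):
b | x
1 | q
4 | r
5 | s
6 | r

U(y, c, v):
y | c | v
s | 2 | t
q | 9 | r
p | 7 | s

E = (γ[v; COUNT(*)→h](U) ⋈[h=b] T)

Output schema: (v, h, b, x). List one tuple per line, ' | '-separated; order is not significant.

Row counts bottom-up:
  U → 3
  γ[v; COUNT(*)→h](U) → 3
  T → 4
  (γ[v; COUNT(*)→h](U) ⋈[h=b] T) → 3

== RESULT ==
v | h | b | x
r | 1 | 1 | q
s | 1 | 1 | q
t | 1 | 1 | q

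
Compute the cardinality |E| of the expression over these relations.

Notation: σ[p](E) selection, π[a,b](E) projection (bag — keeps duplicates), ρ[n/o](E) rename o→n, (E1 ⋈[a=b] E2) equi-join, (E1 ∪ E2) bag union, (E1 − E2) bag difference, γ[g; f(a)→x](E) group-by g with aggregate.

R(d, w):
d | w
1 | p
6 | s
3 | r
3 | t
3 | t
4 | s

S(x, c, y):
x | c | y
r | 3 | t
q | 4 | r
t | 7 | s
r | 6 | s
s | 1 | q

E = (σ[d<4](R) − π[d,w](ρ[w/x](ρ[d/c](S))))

Per-node cardinality:
  R → 6
  σ[d<4](R) → 4
  S → 5
  ρ[d/c](S) → 5
  ρ[w/x](ρ[d/c](S)) → 5
  π[d,w](ρ[w/x](ρ[d/c](S))) → 5
  (σ[d<4](R) − π[d,w](ρ[w/x](ρ[d/c](S)))) → 3

|E| = 3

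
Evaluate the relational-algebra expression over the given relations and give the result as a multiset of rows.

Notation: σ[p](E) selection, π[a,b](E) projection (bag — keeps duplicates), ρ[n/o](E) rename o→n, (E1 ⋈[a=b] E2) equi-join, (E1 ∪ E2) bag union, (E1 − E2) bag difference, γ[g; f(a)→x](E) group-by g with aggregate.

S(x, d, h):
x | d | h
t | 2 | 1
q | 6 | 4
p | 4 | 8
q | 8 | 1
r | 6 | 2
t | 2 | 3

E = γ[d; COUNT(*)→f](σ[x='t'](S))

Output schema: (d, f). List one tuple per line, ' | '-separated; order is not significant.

Subexpression sizes:
  S → 6
  σ[x='t'](S) → 2
  γ[d; COUNT(*)→f](σ[x='t'](S)) → 1

== RESULT ==
d | f
2 | 2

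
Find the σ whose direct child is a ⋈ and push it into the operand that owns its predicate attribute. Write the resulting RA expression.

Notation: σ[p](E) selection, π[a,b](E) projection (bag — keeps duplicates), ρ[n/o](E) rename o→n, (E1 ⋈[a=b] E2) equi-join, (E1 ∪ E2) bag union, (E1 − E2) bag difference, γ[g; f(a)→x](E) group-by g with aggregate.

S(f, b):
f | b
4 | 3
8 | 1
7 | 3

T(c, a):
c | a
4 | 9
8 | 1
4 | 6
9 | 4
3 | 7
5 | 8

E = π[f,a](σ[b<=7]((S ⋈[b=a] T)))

σ filters on b, owned by the left side.
E' = π[f,a]((σ[b<=7](S) ⋈[b=a] T))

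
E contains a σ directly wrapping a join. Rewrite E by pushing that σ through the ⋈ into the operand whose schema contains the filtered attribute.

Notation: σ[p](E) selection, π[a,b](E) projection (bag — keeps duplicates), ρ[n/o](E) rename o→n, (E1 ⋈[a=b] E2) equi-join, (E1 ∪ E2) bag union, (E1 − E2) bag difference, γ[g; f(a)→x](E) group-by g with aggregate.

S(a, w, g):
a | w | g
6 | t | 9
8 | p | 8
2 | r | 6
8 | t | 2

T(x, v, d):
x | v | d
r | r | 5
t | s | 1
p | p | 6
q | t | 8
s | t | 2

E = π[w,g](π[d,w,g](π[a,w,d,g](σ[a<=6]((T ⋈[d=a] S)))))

σ filters on a, owned by the right side.
E' = π[w,g](π[d,w,g](π[a,w,d,g]((T ⋈[d=a] σ[a<=6](S)))))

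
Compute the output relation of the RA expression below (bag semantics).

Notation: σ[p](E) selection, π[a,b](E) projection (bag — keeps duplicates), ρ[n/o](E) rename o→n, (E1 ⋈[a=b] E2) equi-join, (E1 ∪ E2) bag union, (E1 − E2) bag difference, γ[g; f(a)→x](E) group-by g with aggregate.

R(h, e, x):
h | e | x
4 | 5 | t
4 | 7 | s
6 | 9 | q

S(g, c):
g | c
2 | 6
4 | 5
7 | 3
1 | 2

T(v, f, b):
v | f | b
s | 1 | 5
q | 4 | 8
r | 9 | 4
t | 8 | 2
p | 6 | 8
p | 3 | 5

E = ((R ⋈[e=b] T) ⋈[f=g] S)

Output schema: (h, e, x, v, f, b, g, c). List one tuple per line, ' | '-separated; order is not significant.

Stepwise |·|:
  R → 3
  T → 6
  (R ⋈[e=b] T) → 2
  S → 4
  ((R ⋈[e=b] T) ⋈[f=g] S) → 1

== RESULT ==
h | e | x | v | f | b | g | c
4 | 5 | t | s | 1 | 5 | 1 | 2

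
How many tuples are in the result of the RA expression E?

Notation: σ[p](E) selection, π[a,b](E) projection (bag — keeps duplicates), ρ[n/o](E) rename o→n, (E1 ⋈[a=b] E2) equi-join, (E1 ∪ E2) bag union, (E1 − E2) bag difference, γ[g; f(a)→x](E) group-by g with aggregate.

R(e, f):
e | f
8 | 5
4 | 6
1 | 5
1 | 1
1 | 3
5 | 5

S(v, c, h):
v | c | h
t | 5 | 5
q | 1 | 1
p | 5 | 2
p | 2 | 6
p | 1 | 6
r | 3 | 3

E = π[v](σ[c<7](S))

Stepwise |·|:
  S → 6
  σ[c<7](S) → 6
  π[v](σ[c<7](S)) → 6

|E| = 6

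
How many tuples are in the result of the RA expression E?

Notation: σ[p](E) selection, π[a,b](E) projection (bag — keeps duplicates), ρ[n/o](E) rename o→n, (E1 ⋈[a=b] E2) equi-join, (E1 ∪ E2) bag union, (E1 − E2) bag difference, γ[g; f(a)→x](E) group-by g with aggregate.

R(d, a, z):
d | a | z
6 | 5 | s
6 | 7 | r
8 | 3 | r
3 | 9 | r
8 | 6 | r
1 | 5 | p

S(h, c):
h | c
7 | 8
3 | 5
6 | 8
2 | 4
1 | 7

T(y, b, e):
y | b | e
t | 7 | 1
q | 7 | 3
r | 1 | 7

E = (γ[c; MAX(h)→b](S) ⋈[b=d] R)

Row counts bottom-up:
  S → 5
  γ[c; MAX(h)→b](S) → 4
  R → 6
  (γ[c; MAX(h)→b](S) ⋈[b=d] R) → 2

|E| = 2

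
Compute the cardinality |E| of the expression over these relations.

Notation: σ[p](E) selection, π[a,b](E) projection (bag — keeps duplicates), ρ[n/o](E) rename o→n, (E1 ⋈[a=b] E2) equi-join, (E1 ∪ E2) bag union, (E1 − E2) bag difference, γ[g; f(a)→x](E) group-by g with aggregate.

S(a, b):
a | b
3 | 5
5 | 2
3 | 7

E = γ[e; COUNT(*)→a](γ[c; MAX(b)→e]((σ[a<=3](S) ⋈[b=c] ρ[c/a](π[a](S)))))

Subexpression sizes:
  S → 3
  σ[a<=3](S) → 2
  S → 3
  π[a](S) → 3
  ρ[c/a](π[a](S)) → 3
  (σ[a<=3](S) ⋈[b=c] ρ[c/a](π[a](S))) → 1
  γ[c; MAX(b)→e]((σ[a<=3](S) ⋈[b=c] ρ[c/a](π[a](S)))) → 1
  γ[e; COUNT(*)→a](γ[c; MAX(b)→e]((σ[a<=3](S) ⋈[b=c] ρ[c/a](π[a](S))))) → 1

|E| = 1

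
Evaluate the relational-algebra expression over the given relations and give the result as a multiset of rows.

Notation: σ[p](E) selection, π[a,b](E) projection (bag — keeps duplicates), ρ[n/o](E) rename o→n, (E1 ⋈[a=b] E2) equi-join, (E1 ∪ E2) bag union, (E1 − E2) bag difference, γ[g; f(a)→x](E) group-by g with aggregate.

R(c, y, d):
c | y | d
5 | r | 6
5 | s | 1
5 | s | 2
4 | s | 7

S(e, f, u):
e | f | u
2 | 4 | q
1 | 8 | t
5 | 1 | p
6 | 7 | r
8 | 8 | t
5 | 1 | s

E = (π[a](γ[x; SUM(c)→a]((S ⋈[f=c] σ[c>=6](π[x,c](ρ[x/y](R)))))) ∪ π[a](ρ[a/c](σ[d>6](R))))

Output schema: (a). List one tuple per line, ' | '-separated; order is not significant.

Stepwise |·|:
  S → 6
  R → 4
  ρ[x/y](R) → 4
  π[x,c](ρ[x/y](R)) → 4
  σ[c>=6](π[x,c](ρ[x/y](R))) → 0
  (S ⋈[f=c] σ[c>=6](π[x,c](ρ[x/y](R)))) → 0
  γ[x; SUM(c)→a]((S ⋈[f=c] σ[c>=6](π[x,c](ρ[x/y](R))))) → 0
  π[a](γ[x; SUM(c)→a]((S ⋈[f=c] σ[c>=6](π[x,c](ρ[x/y](R)))))) → 0
  R → 4
  σ[d>6](R) → 1
  ρ[a/c](σ[d>6](R)) → 1
  π[a](ρ[a/c](σ[d>6](R))) → 1
  (π[a](γ[x; SUM(c)→a]((S ⋈[f=c] σ[c>=6](π[x,c](ρ[x/y](R)))))) ∪ π[a](ρ[a/c](σ[d>6](R)))) → 1

== RESULT ==
a
4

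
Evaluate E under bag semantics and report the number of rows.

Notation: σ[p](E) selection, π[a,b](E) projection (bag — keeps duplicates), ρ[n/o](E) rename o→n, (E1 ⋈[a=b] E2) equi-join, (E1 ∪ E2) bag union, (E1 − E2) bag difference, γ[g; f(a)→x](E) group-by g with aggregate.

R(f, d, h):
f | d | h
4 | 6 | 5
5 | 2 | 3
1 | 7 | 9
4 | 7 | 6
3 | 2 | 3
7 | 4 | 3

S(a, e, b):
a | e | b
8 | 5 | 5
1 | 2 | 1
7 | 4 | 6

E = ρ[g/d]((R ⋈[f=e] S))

Row counts bottom-up:
  R → 6
  S → 3
  (R ⋈[f=e] S) → 3
  ρ[g/d]((R ⋈[f=e] S)) → 3

|E| = 3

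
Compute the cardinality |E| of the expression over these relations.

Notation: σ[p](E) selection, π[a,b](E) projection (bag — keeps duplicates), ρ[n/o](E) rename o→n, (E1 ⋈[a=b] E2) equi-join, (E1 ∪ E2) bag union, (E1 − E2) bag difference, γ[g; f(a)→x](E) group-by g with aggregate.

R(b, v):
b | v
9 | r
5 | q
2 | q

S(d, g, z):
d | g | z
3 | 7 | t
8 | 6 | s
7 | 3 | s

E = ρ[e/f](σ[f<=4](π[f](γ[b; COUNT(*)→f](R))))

Stepwise |·|:
  R → 3
  γ[b; COUNT(*)→f](R) → 3
  π[f](γ[b; COUNT(*)→f](R)) → 3
  σ[f<=4](π[f](γ[b; COUNT(*)→f](R))) → 3
  ρ[e/f](σ[f<=4](π[f](γ[b; COUNT(*)→f](R)))) → 3

|E| = 3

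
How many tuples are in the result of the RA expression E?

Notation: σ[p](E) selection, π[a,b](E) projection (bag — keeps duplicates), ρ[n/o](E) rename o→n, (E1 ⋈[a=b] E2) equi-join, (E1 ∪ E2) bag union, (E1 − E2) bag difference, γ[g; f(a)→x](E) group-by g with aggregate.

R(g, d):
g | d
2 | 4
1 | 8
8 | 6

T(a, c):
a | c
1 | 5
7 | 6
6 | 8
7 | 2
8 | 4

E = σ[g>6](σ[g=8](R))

Subexpression sizes:
  R → 3
  σ[g=8](R) → 1
  σ[g>6](σ[g=8](R)) → 1

|E| = 1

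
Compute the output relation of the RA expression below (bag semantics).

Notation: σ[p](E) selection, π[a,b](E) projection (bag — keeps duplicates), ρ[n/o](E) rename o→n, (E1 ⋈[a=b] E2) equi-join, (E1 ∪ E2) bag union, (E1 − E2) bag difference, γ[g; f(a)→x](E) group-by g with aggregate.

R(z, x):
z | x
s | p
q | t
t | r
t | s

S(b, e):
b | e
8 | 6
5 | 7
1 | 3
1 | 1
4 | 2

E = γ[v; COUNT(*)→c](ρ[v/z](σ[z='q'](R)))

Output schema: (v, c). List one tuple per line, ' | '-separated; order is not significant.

Row counts bottom-up:
  R → 4
  σ[z='q'](R) → 1
  ρ[v/z](σ[z='q'](R)) → 1
  γ[v; COUNT(*)→c](ρ[v/z](σ[z='q'](R))) → 1

== RESULT ==
v | c
q | 1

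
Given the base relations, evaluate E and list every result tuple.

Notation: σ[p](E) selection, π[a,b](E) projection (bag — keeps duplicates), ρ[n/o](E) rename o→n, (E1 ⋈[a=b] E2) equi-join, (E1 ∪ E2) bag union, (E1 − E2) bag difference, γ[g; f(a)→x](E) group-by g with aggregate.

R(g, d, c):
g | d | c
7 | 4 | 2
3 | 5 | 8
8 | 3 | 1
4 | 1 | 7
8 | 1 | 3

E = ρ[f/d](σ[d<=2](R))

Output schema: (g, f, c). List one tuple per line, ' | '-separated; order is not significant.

Row counts bottom-up:
  R → 5
  σ[d<=2](R) → 2
  ρ[f/d](σ[d<=2](R)) → 2

== RESULT ==
g | f | c
4 | 1 | 7
8 | 1 | 3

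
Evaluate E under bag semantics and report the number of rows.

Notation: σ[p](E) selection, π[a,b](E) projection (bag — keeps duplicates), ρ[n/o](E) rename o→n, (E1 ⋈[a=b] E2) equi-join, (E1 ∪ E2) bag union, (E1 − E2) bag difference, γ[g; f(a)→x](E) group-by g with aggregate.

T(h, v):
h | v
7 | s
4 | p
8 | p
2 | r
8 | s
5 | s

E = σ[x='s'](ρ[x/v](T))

Row counts bottom-up:
  T → 6
  ρ[x/v](T) → 6
  σ[x='s'](ρ[x/v](T)) → 3

|E| = 3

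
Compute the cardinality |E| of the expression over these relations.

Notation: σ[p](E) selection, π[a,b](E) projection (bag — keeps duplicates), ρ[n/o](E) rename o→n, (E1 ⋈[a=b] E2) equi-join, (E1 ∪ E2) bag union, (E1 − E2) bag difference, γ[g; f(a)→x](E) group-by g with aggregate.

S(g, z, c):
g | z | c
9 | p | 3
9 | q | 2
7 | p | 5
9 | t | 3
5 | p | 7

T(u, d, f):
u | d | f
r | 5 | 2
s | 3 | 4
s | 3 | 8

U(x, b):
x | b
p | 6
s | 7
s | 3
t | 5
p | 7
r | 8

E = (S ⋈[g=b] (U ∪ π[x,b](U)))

Subexpression sizes:
  S → 5
  U → 6
  U → 6
  π[x,b](U) → 6
  (U ∪ π[x,b](U)) → 12
  (S ⋈[g=b] (U ∪ π[x,b](U))) → 6

|E| = 6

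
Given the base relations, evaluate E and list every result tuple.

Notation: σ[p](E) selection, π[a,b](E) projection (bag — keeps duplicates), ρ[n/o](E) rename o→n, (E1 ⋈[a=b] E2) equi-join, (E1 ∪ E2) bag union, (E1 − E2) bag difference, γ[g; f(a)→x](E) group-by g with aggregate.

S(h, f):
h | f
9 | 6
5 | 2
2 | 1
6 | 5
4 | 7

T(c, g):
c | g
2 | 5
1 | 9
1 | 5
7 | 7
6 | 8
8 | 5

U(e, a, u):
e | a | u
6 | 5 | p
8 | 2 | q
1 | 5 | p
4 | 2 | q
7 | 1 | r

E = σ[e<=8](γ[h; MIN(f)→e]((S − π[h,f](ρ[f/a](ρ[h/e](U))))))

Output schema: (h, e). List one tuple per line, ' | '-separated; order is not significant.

Per-node cardinality:
  S → 5
  U → 5
  ρ[h/e](U) → 5
  ρ[f/a](ρ[h/e](U)) → 5
  π[h,f](ρ[f/a](ρ[h/e](U))) → 5
  (S − π[h,f](ρ[f/a](ρ[h/e](U)))) → 4
  γ[h; MIN(f)→e]((S − π[h,f](ρ[f/a](ρ[h/e](U))))) → 4
  σ[e<=8](γ[h; MIN(f)→e]((S − π[h,f](ρ[f/a](ρ[h/e](U)))))) → 4

== RESULT ==
h | e
2 | 1
4 | 7
5 | 2
9 | 6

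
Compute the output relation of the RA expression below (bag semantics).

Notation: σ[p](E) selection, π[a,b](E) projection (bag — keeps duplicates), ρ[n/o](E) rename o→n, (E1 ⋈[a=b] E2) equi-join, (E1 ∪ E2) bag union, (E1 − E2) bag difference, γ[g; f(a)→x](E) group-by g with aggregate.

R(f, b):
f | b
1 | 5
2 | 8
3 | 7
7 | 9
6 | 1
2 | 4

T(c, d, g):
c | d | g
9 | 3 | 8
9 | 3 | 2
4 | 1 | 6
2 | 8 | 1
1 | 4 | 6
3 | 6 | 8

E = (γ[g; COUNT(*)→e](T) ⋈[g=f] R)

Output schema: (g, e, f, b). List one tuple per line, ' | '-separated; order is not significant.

Per-node cardinality:
  T → 6
  γ[g; COUNT(*)→e](T) → 4
  R → 6
  (γ[g; COUNT(*)→e](T) ⋈[g=f] R) → 4

== RESULT ==
g | e | f | b
1 | 1 | 1 | 5
2 | 1 | 2 | 4
2 | 1 | 2 | 8
6 | 2 | 6 | 1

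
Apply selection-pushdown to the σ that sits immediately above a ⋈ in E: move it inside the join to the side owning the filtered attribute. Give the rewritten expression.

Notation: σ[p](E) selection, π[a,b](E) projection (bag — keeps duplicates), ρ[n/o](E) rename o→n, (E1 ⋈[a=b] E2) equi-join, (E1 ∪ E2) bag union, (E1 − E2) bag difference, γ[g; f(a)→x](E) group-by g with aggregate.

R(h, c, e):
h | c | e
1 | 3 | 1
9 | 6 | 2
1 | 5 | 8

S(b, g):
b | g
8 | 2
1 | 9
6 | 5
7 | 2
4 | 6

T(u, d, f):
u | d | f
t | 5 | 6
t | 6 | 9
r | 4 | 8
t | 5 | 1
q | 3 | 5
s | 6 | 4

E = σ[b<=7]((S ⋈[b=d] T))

σ filters on b, owned by the left side.
E' = (σ[b<=7](S) ⋈[b=d] T)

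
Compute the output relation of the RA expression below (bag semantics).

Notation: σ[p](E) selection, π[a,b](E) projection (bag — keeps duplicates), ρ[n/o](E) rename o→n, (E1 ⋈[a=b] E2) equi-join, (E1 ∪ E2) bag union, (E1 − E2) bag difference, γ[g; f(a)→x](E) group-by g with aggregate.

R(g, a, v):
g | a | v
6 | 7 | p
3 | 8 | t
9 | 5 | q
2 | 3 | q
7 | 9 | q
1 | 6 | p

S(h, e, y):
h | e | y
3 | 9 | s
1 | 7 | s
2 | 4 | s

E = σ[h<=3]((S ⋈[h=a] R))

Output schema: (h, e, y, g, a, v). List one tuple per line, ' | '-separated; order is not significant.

Per-node cardinality:
  S → 3
  R → 6
  (S ⋈[h=a] R) → 1
  σ[h<=3]((S ⋈[h=a] R)) → 1

== RESULT ==
h | e | y | g | a | v
3 | 9 | s | 2 | 3 | q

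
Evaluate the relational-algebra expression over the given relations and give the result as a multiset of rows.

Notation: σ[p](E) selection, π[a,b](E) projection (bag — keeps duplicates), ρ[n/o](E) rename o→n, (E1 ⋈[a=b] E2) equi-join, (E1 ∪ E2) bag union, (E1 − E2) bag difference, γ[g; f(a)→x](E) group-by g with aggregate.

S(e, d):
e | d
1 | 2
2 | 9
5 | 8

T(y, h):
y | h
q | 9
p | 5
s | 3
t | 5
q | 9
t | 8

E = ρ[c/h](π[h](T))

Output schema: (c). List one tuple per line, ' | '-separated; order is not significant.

Subexpression sizes:
  T → 6
  π[h](T) → 6
  ρ[c/h](π[h](T)) → 6

== RESULT ==
c
3
5
5
8
9
9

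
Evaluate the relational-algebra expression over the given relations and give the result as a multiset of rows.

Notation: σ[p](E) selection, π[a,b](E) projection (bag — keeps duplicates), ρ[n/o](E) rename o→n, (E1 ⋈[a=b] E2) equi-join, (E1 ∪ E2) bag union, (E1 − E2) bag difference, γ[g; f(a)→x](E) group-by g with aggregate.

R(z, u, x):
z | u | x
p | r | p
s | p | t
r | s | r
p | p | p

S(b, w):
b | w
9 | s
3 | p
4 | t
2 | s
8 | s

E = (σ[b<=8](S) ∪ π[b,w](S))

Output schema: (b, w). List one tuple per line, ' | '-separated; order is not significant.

Subexpression sizes:
  S → 5
  σ[b<=8](S) → 4
  S → 5
  π[b,w](S) → 5
  (σ[b<=8](S) ∪ π[b,w](S)) → 9

== RESULT ==
b | w
2 | s
2 | s
3 | p
3 | p
4 | t
4 | t
8 | s
8 | s
9 | s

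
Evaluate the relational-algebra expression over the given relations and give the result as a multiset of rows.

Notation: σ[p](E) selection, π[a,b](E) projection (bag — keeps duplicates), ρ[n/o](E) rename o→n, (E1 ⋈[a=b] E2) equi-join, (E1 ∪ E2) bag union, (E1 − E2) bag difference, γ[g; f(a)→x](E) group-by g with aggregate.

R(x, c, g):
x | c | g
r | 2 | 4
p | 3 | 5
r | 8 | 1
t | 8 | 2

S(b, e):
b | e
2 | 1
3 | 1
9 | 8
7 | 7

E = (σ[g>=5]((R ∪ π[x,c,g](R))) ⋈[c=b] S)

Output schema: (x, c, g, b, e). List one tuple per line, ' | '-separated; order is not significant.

Per-node cardinality:
  R → 4
  R → 4
  π[x,c,g](R) → 4
  (R ∪ π[x,c,g](R)) → 8
  σ[g>=5]((R ∪ π[x,c,g](R))) → 2
  S → 4
  (σ[g>=5]((R ∪ π[x,c,g](R))) ⋈[c=b] S) → 2

== RESULT ==
x | c | g | b | e
p | 3 | 5 | 3 | 1
p | 3 | 5 | 3 | 1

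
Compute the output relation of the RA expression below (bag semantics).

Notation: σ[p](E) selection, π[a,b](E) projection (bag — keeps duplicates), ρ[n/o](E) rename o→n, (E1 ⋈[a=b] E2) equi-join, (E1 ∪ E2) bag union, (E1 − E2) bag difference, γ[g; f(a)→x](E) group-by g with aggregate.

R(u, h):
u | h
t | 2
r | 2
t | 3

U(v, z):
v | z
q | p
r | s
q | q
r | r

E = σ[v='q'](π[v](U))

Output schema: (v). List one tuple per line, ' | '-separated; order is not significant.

Subexpression sizes:
  U → 4
  π[v](U) → 4
  σ[v='q'](π[v](U)) → 2

== RESULT ==
v
q
q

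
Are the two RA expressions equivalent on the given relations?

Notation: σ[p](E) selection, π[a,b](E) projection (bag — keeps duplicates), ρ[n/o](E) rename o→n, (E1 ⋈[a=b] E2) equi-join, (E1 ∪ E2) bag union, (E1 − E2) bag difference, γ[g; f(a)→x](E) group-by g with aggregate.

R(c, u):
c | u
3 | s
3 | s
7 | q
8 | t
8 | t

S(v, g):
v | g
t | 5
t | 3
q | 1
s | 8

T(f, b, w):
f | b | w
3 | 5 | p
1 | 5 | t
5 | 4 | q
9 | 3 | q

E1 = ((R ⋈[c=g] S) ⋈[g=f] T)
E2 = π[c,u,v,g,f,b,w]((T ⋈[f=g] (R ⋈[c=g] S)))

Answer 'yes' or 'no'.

E1 subexpression sizes:
  R → 5
  S → 4
  (R ⋈[c=g] S) → 4
  T → 4
  ((R ⋈[c=g] S) ⋈[g=f] T) → 2
E2 subexpression sizes:
  T → 4
  R → 5
  S → 4
  (R ⋈[c=g] S) → 4
  (T ⋈[f=g] (R ⋈[c=g] S)) → 2
  π[c,u,v,g,f,b,w]((T ⋈[f=g] (R ⋈[c=g] S))) → 2

E1 and E2 produce the same multiset:
c | u | v | g | f | b | w
3 | s | t | 3 | 3 | 5 | p
3 | s | t | 3 | 3 | 5 | p

yes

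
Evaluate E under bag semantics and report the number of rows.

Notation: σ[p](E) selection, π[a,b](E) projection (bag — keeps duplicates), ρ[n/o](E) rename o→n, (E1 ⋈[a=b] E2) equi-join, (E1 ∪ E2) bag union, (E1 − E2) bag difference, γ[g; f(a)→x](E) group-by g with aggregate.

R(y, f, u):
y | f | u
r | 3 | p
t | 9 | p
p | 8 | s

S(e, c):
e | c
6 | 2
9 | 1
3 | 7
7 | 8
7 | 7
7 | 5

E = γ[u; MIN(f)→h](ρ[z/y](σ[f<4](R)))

Row counts bottom-up:
  R → 3
  σ[f<4](R) → 1
  ρ[z/y](σ[f<4](R)) → 1
  γ[u; MIN(f)→h](ρ[z/y](σ[f<4](R))) → 1

|E| = 1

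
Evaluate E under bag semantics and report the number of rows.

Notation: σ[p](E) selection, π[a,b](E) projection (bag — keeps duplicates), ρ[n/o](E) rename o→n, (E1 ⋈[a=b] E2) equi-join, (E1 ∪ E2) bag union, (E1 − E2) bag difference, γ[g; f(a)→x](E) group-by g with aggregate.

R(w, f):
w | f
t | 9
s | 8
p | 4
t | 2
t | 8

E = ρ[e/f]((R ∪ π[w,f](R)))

Subexpression sizes:
  R → 5
  R → 5
  π[w,f](R) → 5
  (R ∪ π[w,f](R)) → 10
  ρ[e/f]((R ∪ π[w,f](R))) → 10

|E| = 10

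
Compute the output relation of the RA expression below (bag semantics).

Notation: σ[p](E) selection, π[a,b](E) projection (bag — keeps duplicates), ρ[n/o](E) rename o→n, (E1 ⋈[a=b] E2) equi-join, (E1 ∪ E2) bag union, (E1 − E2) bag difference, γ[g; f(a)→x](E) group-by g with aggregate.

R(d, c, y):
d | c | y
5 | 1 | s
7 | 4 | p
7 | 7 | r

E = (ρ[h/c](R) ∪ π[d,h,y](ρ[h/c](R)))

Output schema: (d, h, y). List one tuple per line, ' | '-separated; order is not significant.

Row counts bottom-up:
  R → 3
  ρ[h/c](R) → 3
  R → 3
  ρ[h/c](R) → 3
  π[d,h,y](ρ[h/c](R)) → 3
  (ρ[h/c](R) ∪ π[d,h,y](ρ[h/c](R))) → 6

== RESULT ==
d | h | y
5 | 1 | s
5 | 1 | s
7 | 4 | p
7 | 4 | p
7 | 7 | r
7 | 7 | r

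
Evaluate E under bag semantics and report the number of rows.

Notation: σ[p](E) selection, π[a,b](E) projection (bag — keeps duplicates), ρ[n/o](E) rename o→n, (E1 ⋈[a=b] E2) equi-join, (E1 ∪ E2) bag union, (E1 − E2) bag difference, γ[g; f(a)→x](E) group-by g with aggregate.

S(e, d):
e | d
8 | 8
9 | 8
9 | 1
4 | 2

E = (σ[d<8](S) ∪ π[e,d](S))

Stepwise |·|:
  S → 4
  σ[d<8](S) → 2
  S → 4
  π[e,d](S) → 4
  (σ[d<8](S) ∪ π[e,d](S)) → 6

|E| = 6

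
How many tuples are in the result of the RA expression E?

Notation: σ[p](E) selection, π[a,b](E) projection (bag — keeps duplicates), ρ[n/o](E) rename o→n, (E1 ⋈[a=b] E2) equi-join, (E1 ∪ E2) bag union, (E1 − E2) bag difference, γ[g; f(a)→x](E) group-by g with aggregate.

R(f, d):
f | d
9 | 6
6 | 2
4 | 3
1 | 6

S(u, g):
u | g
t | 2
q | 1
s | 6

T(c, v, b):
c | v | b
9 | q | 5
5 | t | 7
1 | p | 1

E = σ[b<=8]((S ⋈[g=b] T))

Stepwise |·|:
  S → 3
  T → 3
  (S ⋈[g=b] T) → 1
  σ[b<=8]((S ⋈[g=b] T)) → 1

|E| = 1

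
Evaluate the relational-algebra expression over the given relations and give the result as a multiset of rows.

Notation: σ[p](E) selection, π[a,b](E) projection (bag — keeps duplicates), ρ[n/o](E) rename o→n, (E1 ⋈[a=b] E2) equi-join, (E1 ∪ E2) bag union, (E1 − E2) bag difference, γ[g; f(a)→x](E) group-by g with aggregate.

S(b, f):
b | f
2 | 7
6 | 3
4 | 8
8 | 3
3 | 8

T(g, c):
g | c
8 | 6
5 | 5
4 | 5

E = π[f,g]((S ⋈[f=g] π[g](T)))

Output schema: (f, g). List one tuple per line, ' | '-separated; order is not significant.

Row counts bottom-up:
  S → 5
  T → 3
  π[g](T) → 3
  (S ⋈[f=g] π[g](T)) → 2
  π[f,g]((S ⋈[f=g] π[g](T))) → 2

== RESULT ==
f | g
8 | 8
8 | 8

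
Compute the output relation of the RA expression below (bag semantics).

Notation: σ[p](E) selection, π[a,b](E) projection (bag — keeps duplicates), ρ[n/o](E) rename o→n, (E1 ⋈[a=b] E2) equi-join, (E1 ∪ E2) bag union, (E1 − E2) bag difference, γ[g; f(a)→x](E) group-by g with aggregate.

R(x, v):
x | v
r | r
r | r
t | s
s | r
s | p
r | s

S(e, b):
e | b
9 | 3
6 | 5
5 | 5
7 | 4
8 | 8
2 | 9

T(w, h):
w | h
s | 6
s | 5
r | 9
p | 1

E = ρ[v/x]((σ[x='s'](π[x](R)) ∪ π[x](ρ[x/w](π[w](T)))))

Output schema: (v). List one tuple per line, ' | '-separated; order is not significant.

Stepwise |·|:
  R → 6
  π[x](R) → 6
  σ[x='s'](π[x](R)) → 2
  T → 4
  π[w](T) → 4
  ρ[x/w](π[w](T)) → 4
  π[x](ρ[x/w](π[w](T))) → 4
  (σ[x='s'](π[x](R)) ∪ π[x](ρ[x/w](π[w](T)))) → 6
  ρ[v/x]((σ[x='s'](π[x](R)) ∪ π[x](ρ[x/w](π[w](T))))) → 6

== RESULT ==
v
p
r
s
s
s
s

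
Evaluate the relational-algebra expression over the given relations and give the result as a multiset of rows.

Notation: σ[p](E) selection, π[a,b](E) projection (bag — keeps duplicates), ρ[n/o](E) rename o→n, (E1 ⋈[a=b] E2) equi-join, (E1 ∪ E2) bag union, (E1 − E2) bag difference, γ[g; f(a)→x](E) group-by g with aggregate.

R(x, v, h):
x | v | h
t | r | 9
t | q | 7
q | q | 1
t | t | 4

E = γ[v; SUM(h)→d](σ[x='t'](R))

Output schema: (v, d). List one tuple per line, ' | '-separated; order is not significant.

Stepwise |·|:
  R → 4
  σ[x='t'](R) → 3
  γ[v; SUM(h)→d](σ[x='t'](R)) → 3

== RESULT ==
v | d
q | 7
r | 9
t | 4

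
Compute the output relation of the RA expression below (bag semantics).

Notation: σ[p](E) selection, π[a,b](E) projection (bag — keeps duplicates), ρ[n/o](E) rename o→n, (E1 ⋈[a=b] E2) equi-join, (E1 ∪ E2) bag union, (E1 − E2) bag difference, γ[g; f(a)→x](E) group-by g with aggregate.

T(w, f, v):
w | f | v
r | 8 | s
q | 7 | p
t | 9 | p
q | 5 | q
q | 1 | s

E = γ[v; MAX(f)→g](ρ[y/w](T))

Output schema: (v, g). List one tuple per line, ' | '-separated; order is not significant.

Subexpression sizes:
  T → 5
  ρ[y/w](T) → 5
  γ[v; MAX(f)→g](ρ[y/w](T)) → 3

== RESULT ==
v | g
p | 9
q | 5
s | 8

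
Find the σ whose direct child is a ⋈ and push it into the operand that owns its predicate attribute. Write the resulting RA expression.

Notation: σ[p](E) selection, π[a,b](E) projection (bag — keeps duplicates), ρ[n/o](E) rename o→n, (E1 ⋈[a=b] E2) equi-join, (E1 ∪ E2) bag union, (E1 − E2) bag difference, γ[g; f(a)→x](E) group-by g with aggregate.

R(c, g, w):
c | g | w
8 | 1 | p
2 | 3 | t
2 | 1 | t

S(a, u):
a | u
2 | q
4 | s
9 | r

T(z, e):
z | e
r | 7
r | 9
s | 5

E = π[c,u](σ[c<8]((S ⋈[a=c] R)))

σ filters on c, owned by the right side.
E' = π[c,u]((S ⋈[a=c] σ[c<8](R)))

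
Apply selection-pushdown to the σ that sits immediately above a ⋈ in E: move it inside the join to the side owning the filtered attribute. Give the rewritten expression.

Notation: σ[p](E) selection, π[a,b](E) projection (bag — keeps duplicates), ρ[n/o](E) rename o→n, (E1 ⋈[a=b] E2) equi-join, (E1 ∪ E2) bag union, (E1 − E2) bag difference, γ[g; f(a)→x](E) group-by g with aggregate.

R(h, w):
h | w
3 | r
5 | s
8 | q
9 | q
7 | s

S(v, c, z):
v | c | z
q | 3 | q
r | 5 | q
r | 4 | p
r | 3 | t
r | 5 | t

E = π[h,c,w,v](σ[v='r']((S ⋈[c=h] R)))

σ filters on v, owned by the left side.
E' = π[h,c,w,v]((σ[v='r'](S) ⋈[c=h] R))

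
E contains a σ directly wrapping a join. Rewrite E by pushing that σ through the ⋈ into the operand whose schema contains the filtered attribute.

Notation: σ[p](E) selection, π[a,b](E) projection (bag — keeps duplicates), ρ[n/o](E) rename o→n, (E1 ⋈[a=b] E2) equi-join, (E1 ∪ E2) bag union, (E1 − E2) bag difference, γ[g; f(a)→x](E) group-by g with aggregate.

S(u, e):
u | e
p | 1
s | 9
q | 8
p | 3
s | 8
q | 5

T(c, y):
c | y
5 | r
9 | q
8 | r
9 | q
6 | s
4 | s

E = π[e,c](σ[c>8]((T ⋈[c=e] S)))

σ filters on c, owned by the left side.
E' = π[e,c]((σ[c>8](T) ⋈[c=e] S))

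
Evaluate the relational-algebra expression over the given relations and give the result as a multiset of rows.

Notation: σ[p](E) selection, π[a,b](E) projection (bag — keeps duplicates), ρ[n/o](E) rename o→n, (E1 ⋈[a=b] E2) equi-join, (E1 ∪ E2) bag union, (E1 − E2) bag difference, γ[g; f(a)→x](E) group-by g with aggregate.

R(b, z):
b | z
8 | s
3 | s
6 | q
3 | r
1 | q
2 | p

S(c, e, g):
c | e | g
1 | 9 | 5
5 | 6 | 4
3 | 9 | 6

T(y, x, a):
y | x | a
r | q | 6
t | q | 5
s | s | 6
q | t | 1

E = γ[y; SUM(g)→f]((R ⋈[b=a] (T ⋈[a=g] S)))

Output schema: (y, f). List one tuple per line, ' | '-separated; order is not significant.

Subexpression sizes:
  R → 6
  T → 4
  S → 3
  (T ⋈[a=g] S) → 3
  (R ⋈[b=a] (T ⋈[a=g] S)) → 2
  γ[y; SUM(g)→f]((R ⋈[b=a] (T ⋈[a=g] S))) → 2

== RESULT ==
y | f
r | 6
s | 6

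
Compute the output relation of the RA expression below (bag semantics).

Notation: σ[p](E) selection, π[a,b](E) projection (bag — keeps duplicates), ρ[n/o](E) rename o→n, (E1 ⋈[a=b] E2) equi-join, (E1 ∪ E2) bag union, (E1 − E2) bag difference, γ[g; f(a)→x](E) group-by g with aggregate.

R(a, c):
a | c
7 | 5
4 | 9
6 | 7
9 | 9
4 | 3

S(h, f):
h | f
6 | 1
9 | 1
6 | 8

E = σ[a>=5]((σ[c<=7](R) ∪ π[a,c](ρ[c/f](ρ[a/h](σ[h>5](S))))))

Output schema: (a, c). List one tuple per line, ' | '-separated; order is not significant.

Subexpression sizes:
  R → 5
  σ[c<=7](R) → 3
  S → 3
  σ[h>5](S) → 3
  ρ[a/h](σ[h>5](S)) → 3
  ρ[c/f](ρ[a/h](σ[h>5](S))) → 3
  π[a,c](ρ[c/f](ρ[a/h](σ[h>5](S)))) → 3
  (σ[c<=7](R) ∪ π[a,c](ρ[c/f](ρ[a/h](σ[h>5](S))))) → 6
  σ[a>=5]((σ[c<=7](R) ∪ π[a,c](ρ[c/f](ρ[a/h](σ[h>5](S)))))) → 5

== RESULT ==
a | c
6 | 1
6 | 7
6 | 8
7 | 5
9 | 1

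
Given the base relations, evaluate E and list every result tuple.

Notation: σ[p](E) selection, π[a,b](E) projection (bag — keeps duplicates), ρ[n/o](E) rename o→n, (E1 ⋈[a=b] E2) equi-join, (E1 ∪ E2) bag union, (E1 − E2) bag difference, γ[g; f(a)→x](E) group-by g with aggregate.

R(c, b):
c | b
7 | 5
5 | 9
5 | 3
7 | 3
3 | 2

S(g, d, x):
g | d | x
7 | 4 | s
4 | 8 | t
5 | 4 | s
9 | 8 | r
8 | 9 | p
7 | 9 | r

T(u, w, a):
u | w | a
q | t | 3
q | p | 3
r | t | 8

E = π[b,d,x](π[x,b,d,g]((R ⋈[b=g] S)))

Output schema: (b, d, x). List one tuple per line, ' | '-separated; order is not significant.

Subexpression sizes:
  R → 5
  S → 6
  (R ⋈[b=g] S) → 2
  π[x,b,d,g]((R ⋈[b=g] S)) → 2
  π[b,d,x](π[x,b,d,g]((R ⋈[b=g] S))) → 2

== RESULT ==
b | d | x
5 | 4 | s
9 | 8 | r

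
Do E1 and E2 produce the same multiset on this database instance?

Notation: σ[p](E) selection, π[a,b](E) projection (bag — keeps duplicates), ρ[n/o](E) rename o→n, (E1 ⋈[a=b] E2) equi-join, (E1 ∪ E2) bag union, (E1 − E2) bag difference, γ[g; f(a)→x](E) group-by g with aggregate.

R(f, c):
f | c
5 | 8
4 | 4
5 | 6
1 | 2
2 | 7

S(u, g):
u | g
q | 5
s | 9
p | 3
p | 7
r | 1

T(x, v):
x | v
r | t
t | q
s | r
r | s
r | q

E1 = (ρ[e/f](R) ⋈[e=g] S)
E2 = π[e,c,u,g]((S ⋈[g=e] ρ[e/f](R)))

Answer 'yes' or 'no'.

E1 per-node cardinality:
  R → 5
  ρ[e/f](R) → 5
  S → 5
  (ρ[e/f](R) ⋈[e=g] S) → 3
E2 per-node cardinality:
  S → 5
  R → 5
  ρ[e/f](R) → 5
  (S ⋈[g=e] ρ[e/f](R)) → 3
  π[e,c,u,g]((S ⋈[g=e] ρ[e/f](R))) → 3

E1 and E2 produce the same multiset:
e | c | u | g
1 | 2 | r | 1
5 | 6 | q | 5
5 | 8 | q | 5

yes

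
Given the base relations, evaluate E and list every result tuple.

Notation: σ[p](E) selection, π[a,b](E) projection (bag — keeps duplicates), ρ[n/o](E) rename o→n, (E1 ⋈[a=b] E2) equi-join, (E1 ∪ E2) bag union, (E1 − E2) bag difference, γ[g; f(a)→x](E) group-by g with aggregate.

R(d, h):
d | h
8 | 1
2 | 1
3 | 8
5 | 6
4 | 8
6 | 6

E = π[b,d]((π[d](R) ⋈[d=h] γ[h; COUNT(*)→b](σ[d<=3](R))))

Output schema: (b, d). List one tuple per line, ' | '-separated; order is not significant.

Row counts bottom-up:
  R → 6
  π[d](R) → 6
  R → 6
  σ[d<=3](R) → 2
  γ[h; COUNT(*)→b](σ[d<=3](R)) → 2
  (π[d](R) ⋈[d=h] γ[h; COUNT(*)→b](σ[d<=3](R))) → 1
  π[b,d]((π[d](R) ⋈[d=h] γ[h; COUNT(*)→b](σ[d<=3](R)))) → 1

== RESULT ==
b | d
1 | 8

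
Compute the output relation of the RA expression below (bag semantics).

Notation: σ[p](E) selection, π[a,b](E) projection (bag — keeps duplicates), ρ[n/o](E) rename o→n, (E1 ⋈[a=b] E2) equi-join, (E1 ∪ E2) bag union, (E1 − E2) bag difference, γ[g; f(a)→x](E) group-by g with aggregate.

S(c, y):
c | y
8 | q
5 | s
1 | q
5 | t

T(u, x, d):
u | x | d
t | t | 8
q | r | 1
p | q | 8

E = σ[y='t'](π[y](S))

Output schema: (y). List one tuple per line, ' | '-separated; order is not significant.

Stepwise |·|:
  S → 4
  π[y](S) → 4
  σ[y='t'](π[y](S)) → 1

== RESULT ==
y
t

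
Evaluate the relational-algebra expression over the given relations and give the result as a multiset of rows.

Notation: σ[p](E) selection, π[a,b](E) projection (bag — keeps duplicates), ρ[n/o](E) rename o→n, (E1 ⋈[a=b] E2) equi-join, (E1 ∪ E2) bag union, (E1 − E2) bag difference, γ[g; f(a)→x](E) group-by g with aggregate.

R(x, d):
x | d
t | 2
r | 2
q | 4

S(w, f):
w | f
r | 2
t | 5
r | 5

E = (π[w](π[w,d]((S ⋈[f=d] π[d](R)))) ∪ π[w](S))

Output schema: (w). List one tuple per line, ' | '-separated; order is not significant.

Subexpression sizes:
  S → 3
  R → 3
  π[d](R) → 3
  (S ⋈[f=d] π[d](R)) → 2
  π[w,d]((S ⋈[f=d] π[d](R))) → 2
  π[w](π[w,d]((S ⋈[f=d] π[d](R)))) → 2
  S → 3
  π[w](S) → 3
  (π[w](π[w,d]((S ⋈[f=d] π[d](R)))) ∪ π[w](S)) → 5

== RESULT ==
w
r
r
r
r
t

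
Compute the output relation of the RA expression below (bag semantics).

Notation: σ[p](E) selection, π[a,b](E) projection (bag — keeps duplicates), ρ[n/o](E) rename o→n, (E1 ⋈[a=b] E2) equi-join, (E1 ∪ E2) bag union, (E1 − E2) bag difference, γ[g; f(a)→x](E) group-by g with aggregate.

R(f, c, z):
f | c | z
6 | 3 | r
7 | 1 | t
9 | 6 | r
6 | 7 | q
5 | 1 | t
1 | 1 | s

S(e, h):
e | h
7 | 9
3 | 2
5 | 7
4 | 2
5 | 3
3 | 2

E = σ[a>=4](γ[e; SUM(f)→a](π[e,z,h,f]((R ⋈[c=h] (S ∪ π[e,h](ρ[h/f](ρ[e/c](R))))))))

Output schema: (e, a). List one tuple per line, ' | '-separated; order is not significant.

Stepwise |·|:
  R → 6
  S → 6
  R → 6
  ρ[e/c](R) → 6
  ρ[h/f](ρ[e/c](R)) → 6
  π[e,h](ρ[h/f](ρ[e/c](R))) → 6
  (S ∪ π[e,h](ρ[h/f](ρ[e/c](R)))) → 12
  (R ⋈[c=h] (S ∪ π[e,h](ρ[h/f](ρ[e/c](R))))) → 8
  π[e,z,h,f]((R ⋈[c=h] (S ∪ π[e,h](ρ[h/f](ρ[e/c](R)))))) → 8
  γ[e; SUM(f)→a](π[e,z,h,f]((R ⋈[c=h] (S ∪ π[e,h](ρ[h/f](ρ[e/c](R))))))) → 4
  σ[a>=4](γ[e; SUM(f)→a](π[e,z,h,f]((R ⋈[c=h] (S ∪ π[e,h](ρ[h/f](ρ[e/c](R)))))))) → 4

== RESULT ==
e | a
1 | 19
3 | 9
5 | 12
7 | 9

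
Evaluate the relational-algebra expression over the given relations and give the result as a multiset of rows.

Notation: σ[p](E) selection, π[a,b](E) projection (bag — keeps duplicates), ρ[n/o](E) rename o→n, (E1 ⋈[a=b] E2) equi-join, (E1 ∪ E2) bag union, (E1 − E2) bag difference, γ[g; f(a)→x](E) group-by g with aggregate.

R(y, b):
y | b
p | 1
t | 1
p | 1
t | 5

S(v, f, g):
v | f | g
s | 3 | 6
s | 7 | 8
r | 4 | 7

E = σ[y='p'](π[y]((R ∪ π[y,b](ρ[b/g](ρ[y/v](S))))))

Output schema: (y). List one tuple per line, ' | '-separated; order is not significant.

Stepwise |·|:
  R → 4
  S → 3
  ρ[y/v](S) → 3
  ρ[b/g](ρ[y/v](S)) → 3
  π[y,b](ρ[b/g](ρ[y/v](S))) → 3
  (R ∪ π[y,b](ρ[b/g](ρ[y/v](S)))) → 7
  π[y]((R ∪ π[y,b](ρ[b/g](ρ[y/v](S))))) → 7
  σ[y='p'](π[y]((R ∪ π[y,b](ρ[b/g](ρ[y/v](S)))))) → 2

== RESULT ==
y
p
p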